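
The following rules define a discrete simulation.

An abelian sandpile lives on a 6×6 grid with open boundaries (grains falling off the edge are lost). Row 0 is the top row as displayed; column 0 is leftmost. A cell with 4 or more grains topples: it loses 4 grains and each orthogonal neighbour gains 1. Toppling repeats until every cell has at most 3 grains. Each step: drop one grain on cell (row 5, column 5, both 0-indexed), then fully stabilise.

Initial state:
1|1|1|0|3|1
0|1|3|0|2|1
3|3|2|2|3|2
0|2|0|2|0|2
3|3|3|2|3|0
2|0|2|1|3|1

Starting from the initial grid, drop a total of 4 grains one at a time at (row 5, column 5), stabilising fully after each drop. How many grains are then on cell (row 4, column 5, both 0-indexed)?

0) 1|1|1|0|3|1
0|1|3|0|2|1
3|3|2|2|3|2
0|2|0|2|0|2
3|3|3|2|3|0
2|0|2|1|3|1
1) 1|1|1|0|3|1
0|1|3|0|2|1
3|3|2|2|3|2
0|2|0|2|0|2
3|3|3|2|3|0
2|0|2|1|3|2
2) 1|1|1|0|3|1
0|1|3|0|2|1
3|3|2|2|3|2
0|2|0|2|0|2
3|3|3|2|3|0
2|0|2|1|3|3
3) 1|1|1|0|3|1
0|1|3|0|2|1
3|3|2|2|3|2
0|2|0|2|1|2
3|3|3|3|0|2
2|0|2|2|1|1
4) 1|1|1|0|3|1
0|1|3|0|2|1
3|3|2|2|3|2
0|2|0|2|1|2
3|3|3|3|0|2
2|0|2|2|1|2

2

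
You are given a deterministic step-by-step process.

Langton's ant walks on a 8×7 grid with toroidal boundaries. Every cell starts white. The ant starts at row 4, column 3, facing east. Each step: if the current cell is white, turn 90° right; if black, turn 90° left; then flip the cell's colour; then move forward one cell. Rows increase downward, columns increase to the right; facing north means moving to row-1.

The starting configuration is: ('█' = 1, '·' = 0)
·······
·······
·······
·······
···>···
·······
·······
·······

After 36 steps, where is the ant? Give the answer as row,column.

k=0  ·······
·······
·······
·······
···>···
·······
·······
·······
k=1  ·······
·······
·······
·······
···█···
···v···
·······
·······
k=2  ·······
·······
·······
·······
···█···
··<█···
·······
·······
k=3  ·······
·······
·······
·······
··^█···
··██···
·······
·······
k=4  ·······
·······
·······
·······
··█>···
··██···
·······
·······
k=5  ·······
·······
·······
···^···
··█····
··██···
·······
·······
k=6  ·······
·······
·······
···█>··
··█····
··██···
·······
·······
k=7  ·······
·······
·······
···██··
··█·v··
··██···
·······
·······
k=8  ·······
·······
·······
···██··
··█<█··
··██···
·······
·······
k=9  ·······
·······
·······
···^█··
··███··
··██···
·······
·······
k=10  ·······
·······
·······
··<·█··
··███··
··██···
·······
·······
k=11  ·······
·······
··^····
··█·█··
··███··
··██···
·······
·······
k=12  ·······
·······
··█>···
··█·█··
··███··
··██···
·······
·······
k=13  ·······
·······
··██···
··█v█··
··███··
··██···
·······
·······
k=14  ·······
·······
··██···
··<██··
··███··
··██···
·······
·······
k=15  ·······
·······
··██···
···██··
··v██··
··██···
·······
·······
k=16  ·······
·······
··██···
···██··
···>█··
··██···
·······
·······
k=17  ·······
·······
··██···
···^█··
····█··
··██···
·······
·······
k=18  ·······
·······
··██···
··<·█··
····█··
··██···
·······
·······
k=19  ·······
·······
··^█···
··█·█··
····█··
··██···
·······
·······
k=20  ·······
·······
·<·█···
··█·█··
····█··
··██···
·······
·······
k=21  ·······
·^·····
·█·█···
··█·█··
····█··
··██···
·······
·······
k=22  ·······
·█>····
·█·█···
··█·█··
····█··
··██···
·······
·······
k=23  ·······
·██····
·█v█···
··█·█··
····█··
··██···
·······
·······
k=24  ·······
·██····
·<██···
··█·█··
····█··
··██···
·······
·······
k=25  ·······
·██····
··██···
·v█·█··
····█··
··██···
·······
·······
k=26  ·······
·██····
··██···
<██·█··
····█··
··██···
·······
·······
k=27  ·······
·██····
^·██···
███·█··
····█··
··██···
·······
·······
k=28  ·······
·██····
█>██···
███·█··
····█··
··██···
·······
·······
k=29  ·······
·██····
████···
█v█·█··
····█··
··██···
·······
·······
k=30  ·······
·██····
████···
█·>·█··
····█··
··██···
·······
·······
k=31  ·······
·██····
██^█···
█···█··
····█··
··██···
·······
·······
k=32  ·······
·██····
█<·█···
█···█··
····█··
··██···
·······
·······
k=33  ·······
·██····
█··█···
█v··█··
····█··
··██···
·······
·······
k=34  ·······
·██····
█··█···
<█··█··
····█··
··██···
·······
·······
k=35  ·······
·██····
█··█···
·█··█··
v···█··
··██···
·······
·······
k=36  ·······
·██····
█··█···
·█··█··
█···█·<
··██···
·······
·······

4,6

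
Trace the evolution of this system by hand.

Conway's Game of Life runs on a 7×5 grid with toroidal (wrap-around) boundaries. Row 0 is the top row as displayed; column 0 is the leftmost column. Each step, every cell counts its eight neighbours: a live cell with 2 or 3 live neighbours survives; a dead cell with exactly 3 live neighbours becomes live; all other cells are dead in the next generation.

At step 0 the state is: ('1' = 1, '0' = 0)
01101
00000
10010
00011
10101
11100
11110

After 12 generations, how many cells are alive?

6

t=0: 01101
00000
10010
00011
10101
11100
11110
t=1: 00001
11111
00010
01100
00100
00000
00000
t=2: 01101
11100
00000
01110
01100
00000
00000
t=3: 00110
10110
10010
01010
01010
00000
00000
t=4: 01111
00000
10010
11010
00000
00000
00000
t=5: 00110
11000
11100
11100
00000
00000
00110
t=6: 00011
10011
00001
10100
01000
00000
00110
t=7: 10000
10000
01000
11000
01000
00100
00111
t=8: 11010
11000
01000
11100
11100
01100
01111
t=9: 00010
00001
00000
00000
00010
00001
00001
t=10: 00011
00000
00000
00000
00000
00011
00011
t=11: 00011
00000
00000
00000
00000
00011
10100
t=12: 00011
00000
00000
00000
00000
00011
10100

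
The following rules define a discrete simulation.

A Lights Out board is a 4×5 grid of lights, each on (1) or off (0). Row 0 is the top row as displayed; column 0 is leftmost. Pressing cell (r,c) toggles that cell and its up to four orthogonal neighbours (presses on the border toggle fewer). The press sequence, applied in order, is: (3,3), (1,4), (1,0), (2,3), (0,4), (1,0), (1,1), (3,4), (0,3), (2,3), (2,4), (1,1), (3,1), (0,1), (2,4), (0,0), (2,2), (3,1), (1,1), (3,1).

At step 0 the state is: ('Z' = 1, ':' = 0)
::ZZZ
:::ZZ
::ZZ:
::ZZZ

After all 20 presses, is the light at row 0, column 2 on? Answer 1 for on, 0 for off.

t=0: ::ZZZ
:::ZZ
::ZZ:
::ZZZ
t=1: ::ZZZ
:::ZZ
::Z::
:::::
t=2: ::ZZ:
:::::
::Z:Z
:::::
t=3: Z:ZZ:
ZZ:::
Z:Z:Z
:::::
t=4: Z:ZZ:
ZZ:Z:
Z::Z:
:::Z:
t=5: Z:Z:Z
ZZ:ZZ
Z::Z:
:::Z:
t=6: ::Z:Z
:::ZZ
:::Z:
:::Z:
t=7: :ZZ:Z
ZZZZZ
:Z:Z:
:::Z:
t=8: :ZZ:Z
ZZZZZ
:Z:ZZ
::::Z
t=9: :Z:Z:
ZZZ:Z
:Z:ZZ
::::Z
t=10: :Z:Z:
ZZZZZ
:ZZ::
:::ZZ
t=11: :Z:Z:
ZZZZ:
:ZZZZ
:::Z:
t=12: :::Z:
:::Z:
::ZZZ
:::Z:
t=13: :::Z:
:::Z:
:ZZZZ
ZZZZ:
t=14: ZZZZ:
:Z:Z:
:ZZZZ
ZZZZ:
t=15: ZZZZ:
:Z:ZZ
:ZZ::
ZZZZZ
t=16: ::ZZ:
ZZ:ZZ
:ZZ::
ZZZZZ
t=17: ::ZZ:
ZZZZZ
:::Z:
ZZ:ZZ
t=18: ::ZZ:
ZZZZZ
:Z:Z:
::ZZZ
t=19: :ZZZ:
:::ZZ
:::Z:
::ZZZ
t=20: :ZZZ:
:::ZZ
:Z:Z:
ZZ:ZZ

1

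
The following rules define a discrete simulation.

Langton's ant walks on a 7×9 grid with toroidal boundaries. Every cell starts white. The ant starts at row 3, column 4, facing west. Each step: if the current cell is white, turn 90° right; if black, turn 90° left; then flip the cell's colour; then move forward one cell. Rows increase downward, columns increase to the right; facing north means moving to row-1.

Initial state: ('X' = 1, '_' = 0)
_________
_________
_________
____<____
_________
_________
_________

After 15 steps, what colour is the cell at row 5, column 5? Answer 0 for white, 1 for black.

1

[0] _________
_________
_________
____<____
_________
_________
_________
[1] _________
_________
____^____
____X____
_________
_________
_________
[2] _________
_________
____X>___
____X____
_________
_________
_________
[3] _________
_________
____XX___
____Xv___
_________
_________
_________
[4] _________
_________
____XX___
____<X___
_________
_________
_________
[5] _________
_________
____XX___
_____X___
____v____
_________
_________
[6] _________
_________
____XX___
_____X___
___<X____
_________
_________
[7] _________
_________
____XX___
___^_X___
___XX____
_________
_________
[8] _________
_________
____XX___
___X>X___
___XX____
_________
_________
[9] _________
_________
____XX___
___XXX___
___Xv____
_________
_________
[10] _________
_________
____XX___
___XXX___
___X_>___
_________
_________
[11] _________
_________
____XX___
___XXX___
___X_X___
_____v___
_________
[12] _________
_________
____XX___
___XXX___
___X_X___
____<X___
_________
[13] _________
_________
____XX___
___XXX___
___X^X___
____XX___
_________
[14] _________
_________
____XX___
___XXX___
___XX>___
____XX___
_________
[15] _________
_________
____XX___
___XX^___
___XX____
____XX___
_________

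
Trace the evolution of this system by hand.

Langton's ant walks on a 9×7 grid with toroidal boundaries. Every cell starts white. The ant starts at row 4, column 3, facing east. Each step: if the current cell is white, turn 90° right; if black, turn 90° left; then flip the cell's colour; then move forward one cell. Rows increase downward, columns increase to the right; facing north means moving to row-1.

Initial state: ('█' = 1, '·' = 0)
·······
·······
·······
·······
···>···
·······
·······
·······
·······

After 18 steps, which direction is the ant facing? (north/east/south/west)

gen 0: ·······
·······
·······
·······
···>···
·······
·······
·······
·······
gen 1: ·······
·······
·······
·······
···█···
···v···
·······
·······
·······
gen 2: ·······
·······
·······
·······
···█···
··<█···
·······
·······
·······
gen 3: ·······
·······
·······
·······
··^█···
··██···
·······
·······
·······
gen 4: ·······
·······
·······
·······
··█>···
··██···
·······
·······
·······
gen 5: ·······
·······
·······
···^···
··█····
··██···
·······
·······
·······
gen 6: ·······
·······
·······
···█>··
··█····
··██···
·······
·······
·······
gen 7: ·······
·······
·······
···██··
··█·v··
··██···
·······
·······
·······
gen 8: ·······
·······
·······
···██··
··█<█··
··██···
·······
·······
·······
gen 9: ·······
·······
·······
···^█··
··███··
··██···
·······
·······
·······
gen 10: ·······
·······
·······
··<·█··
··███··
··██···
·······
·······
·······
gen 11: ·······
·······
··^····
··█·█··
··███··
··██···
·······
·······
·······
gen 12: ·······
·······
··█>···
··█·█··
··███··
··██···
·······
·······
·······
gen 13: ·······
·······
··██···
··█v█··
··███··
··██···
·······
·······
·······
gen 14: ·······
·······
··██···
··<██··
··███··
··██···
·······
·······
·······
gen 15: ·······
·······
··██···
···██··
··v██··
··██···
·······
·······
·······
gen 16: ·······
·······
··██···
···██··
···>█··
··██···
·······
·······
·······
gen 17: ·······
·······
··██···
···^█··
····█··
··██···
·······
·······
·······
gen 18: ·······
·······
··██···
··<·█··
····█··
··██···
·······
·······
·······

west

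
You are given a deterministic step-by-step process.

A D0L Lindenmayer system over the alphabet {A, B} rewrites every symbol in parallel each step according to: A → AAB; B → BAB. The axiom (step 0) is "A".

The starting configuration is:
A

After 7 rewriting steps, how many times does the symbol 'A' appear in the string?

1094

k=0  A
k=1  AAB
k=2  AABAABBAB
k=3  AABAABBABAABAABBABBABAABBAB
k=4  AABAABBABAABAABBABBABAABBABAABAABBABAABAABBABBABAABBABBABAABBABAABAABBABBABAABBAB
k=5  AABAABBABAABAABBABBABAABBABAABAABBABAABAABBABBABAABBABBABA…BBABAABAABBABAABAABBABBABAABBABBABAABBABAABAABBABBABAABBAB  (len 243)
k=6  AABAABBABAABAABBABBABAABBABAABAABBABAABAABBABBABAABBABBABA…BBABAABAABBABAABAABBABBABAABBABBABAABBABAABAABBABBABAABBAB  (len 729)
k=7  AABAABBABAABAABBABBABAABBABAABAABBABAABAABBABBABAABBABBABA…BBABAABAABBABAABAABBABBABAABBABBABAABBABAABAABBABBABAABBAB  (len 2187)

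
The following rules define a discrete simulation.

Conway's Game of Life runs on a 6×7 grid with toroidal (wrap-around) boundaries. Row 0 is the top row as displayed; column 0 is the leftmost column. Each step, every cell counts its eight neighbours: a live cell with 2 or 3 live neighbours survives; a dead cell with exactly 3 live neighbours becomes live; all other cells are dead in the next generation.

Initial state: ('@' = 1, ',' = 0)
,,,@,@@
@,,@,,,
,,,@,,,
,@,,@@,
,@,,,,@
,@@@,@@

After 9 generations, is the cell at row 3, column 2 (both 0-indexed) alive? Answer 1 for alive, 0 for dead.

0

k=0  ,,,@,@@
@,,@,,,
,,,@,,,
,@,,@@,
,@,,,,@
,@@@,@@
k=1  ,@,@,@,
,,@@,,@
,,@@,,,
@,@,@@,
,@,@,,@
,@,@,,,
k=2  @@,@,,,
,@,,,,,
,,,,,@@
@,,,@@@
,@,@,@@
,@,@,,,
k=3  @@,,,,,
,@@,,,@
,,,,@,,
,,,,,,,
,@,@,,,
,@,@,,@
k=4  ,,,,,,@
,@@,,,,
,,,,,,,
,,,,,,,
@,,,,,,
,@,,,,,
k=5  @@@,,,,
,,,,,,,
,,,,,,,
,,,,,,,
,,,,,,,
@,,,,,,
k=6  @@,,,,,
,@,,,,,
,,,,,,,
,,,,,,,
,,,,,,,
@,,,,,,
k=7  @@,,,,,
@@,,,,,
,,,,,,,
,,,,,,,
,,,,,,,
@@,,,,,
k=8  ,,@,,,@
@@,,,,,
,,,,,,,
,,,,,,,
,,,,,,,
@@,,,,,
k=9  ,,@,,,@
@@,,,,,
,,,,,,,
,,,,,,,
,,,,,,,
@@,,,,,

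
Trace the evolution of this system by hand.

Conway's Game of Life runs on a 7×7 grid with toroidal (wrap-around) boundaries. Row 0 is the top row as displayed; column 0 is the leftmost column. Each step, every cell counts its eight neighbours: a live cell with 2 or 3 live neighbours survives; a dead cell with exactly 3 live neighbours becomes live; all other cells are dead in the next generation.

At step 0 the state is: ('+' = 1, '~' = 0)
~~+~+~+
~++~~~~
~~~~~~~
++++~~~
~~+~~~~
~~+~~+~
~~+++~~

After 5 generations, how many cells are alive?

0) ~~+~+~+
~++~~~~
~~~~~~~
++++~~~
~~+~~~~
~~+~~+~
~~+++~~
1) ~~~~++~
~+++~~~
+~~+~~~
~+++~~~
~~~~~~~
~++~+~~
~++~+~~
2) ~~~~++~
~+++~~~
+~~~+~~
~+++~~~
~~~~~~~
~++~~~~
~++~+~~
3) ~~~~++~
~+++~+~
+~~~+~~
~+++~~~
~~~+~~~
~+++~~~
~++~++~
4) ~~~~~~+
~+++~++
+~~~+~~
~++++~~
~~~~+~~
~+~~~~~
~+~~~+~
5) ~+~~+~+
~++++++
+~~~~~+
~++~++~
~+~~+~~
~~~~~~~
+~~~~~~

18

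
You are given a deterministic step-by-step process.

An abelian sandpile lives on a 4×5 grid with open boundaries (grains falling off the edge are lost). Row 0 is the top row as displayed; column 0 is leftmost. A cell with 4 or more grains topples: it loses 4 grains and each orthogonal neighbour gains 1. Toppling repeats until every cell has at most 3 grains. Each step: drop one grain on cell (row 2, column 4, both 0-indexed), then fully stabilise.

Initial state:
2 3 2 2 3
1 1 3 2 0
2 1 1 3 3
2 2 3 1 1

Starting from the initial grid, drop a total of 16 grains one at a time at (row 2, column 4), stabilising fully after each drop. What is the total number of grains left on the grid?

39

[0] 2 3 2 2 3
1 1 3 2 0
2 1 1 3 3
2 2 3 1 1
[1] 2 3 2 2 3
1 1 3 3 1
2 1 2 0 1
2 2 3 2 2
[2] 2 3 2 2 3
1 1 3 3 1
2 1 2 0 2
2 2 3 2 2
[3] 2 3 2 2 3
1 1 3 3 1
2 1 2 0 3
2 2 3 2 2
[4] 2 3 2 2 3
1 1 3 3 2
2 1 2 1 0
2 2 3 2 3
[5] 2 3 2 2 3
1 1 3 3 2
2 1 2 1 1
2 2 3 2 3
[6] 2 3 2 2 3
1 1 3 3 2
2 1 2 1 2
2 2 3 2 3
[7] 2 3 2 2 3
1 1 3 3 2
2 1 2 1 3
2 2 3 2 3
[8] 2 3 2 2 3
1 1 3 3 3
2 1 2 2 1
2 2 3 3 0
[9] 2 3 2 2 3
1 1 3 3 3
2 1 2 2 2
2 2 3 3 0
[10] 2 3 2 2 3
1 1 3 3 3
2 1 2 2 3
2 2 3 3 0
[11] 3 0 1 1 1
1 3 2 3 2
2 2 1 2 2
2 3 1 1 2
[12] 3 0 1 1 1
1 3 2 3 2
2 2 1 2 3
2 3 1 1 2
[13] 3 0 1 1 1
1 3 2 3 3
2 2 1 3 0
2 3 1 1 3
[14] 3 0 1 1 1
1 3 2 3 3
2 2 1 3 1
2 3 1 1 3
[15] 3 0 1 1 1
1 3 2 3 3
2 2 1 3 2
2 3 1 1 3
[16] 3 0 1 1 1
1 3 2 3 3
2 2 1 3 3
2 3 1 1 3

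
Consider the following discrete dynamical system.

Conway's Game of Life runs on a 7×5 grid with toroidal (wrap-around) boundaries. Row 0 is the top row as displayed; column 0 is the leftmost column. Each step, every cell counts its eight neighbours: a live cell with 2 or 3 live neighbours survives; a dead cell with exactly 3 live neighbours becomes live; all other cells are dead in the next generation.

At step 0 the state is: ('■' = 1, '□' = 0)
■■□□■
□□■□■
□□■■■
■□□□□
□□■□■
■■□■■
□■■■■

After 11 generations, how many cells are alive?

k=0  ■■□□■
□□■□■
□□■■■
■□□□□
□□■□■
■■□■■
□■■■■
k=1  □□□□□
□□■□□
■■■□■
■■■□□
□□■□□
□□□□□
□□□□□
k=2  □□□□□
■□■■□
□□□□■
□□□□■
□□■□□
□□□□□
□□□□□
k=3  □□□□□
□□□■■
■□□□■
□□□■□
□□□□□
□□□□□
□□□□□
k=4  □□□□□
■□□■■
■□□□□
□□□□■
□□□□□
□□□□□
□□□□□
k=5  □□□□■
■□□□■
■□□■□
□□□□□
□□□□□
□□□□□
□□□□□
k=6  ■□□□■
■□□■□
■□□□□
□□□□□
□□□□□
□□□□□
□□□□□
k=7  ■□□□■
■■□□□
□□□□■
□□□□□
□□□□□
□□□□□
□□□□□
k=8  ■■□□■
□■□□□
■□□□□
□□□□□
□□□□□
□□□□□
□□□□□
k=9  ■■□□□
□■□□■
□□□□□
□□□□□
□□□□□
□□□□□
■□□□□
k=10  □■□□■
□■□□□
□□□□□
□□□□□
□□□□□
□□□□□
■■□□□
k=11  □■■□□
■□□□□
□□□□□
□□□□□
□□□□□
□□□□□
■■□□□

5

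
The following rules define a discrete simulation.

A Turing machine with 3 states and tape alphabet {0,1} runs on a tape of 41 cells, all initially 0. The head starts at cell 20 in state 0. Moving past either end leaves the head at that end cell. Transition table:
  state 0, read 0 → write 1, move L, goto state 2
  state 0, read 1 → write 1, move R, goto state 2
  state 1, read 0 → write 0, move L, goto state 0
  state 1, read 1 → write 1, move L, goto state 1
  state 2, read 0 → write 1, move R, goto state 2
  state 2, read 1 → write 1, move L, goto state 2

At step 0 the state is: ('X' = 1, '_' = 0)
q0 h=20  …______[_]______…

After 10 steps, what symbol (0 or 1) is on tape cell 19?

1

step 0: q0 h=20  …______[_]______…
step 1: q2 h=19  …______[_]X_____…
step 2: q2 h=20  …_____X[X]______…
step 3: q2 h=19  …______[X]X_____…
step 4: q2 h=18  …______[_]XX____…
step 5: q2 h=19  …_____X[X]X_____…
step 6: q2 h=18  …______[X]XX____…
step 7: q2 h=17  …______[_]XXX___…
step 8: q2 h=18  …_____X[X]XX____…
step 9: q2 h=17  …______[X]XXX___…
step 10: q2 h=16  …______[_]XXXX__…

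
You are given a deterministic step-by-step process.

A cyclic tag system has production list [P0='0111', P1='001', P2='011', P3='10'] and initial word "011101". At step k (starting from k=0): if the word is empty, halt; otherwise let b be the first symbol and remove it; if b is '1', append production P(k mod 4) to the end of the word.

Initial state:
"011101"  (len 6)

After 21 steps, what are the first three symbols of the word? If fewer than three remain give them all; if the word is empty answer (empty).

011

t=0: "011101"  (len 6)
t=1: "11101"  (len 5)
t=2: "1101001"  (len 7)
t=3: "101001011"  (len 9)
t=4: "0100101110"  (len 10)
t=5: "100101110"  (len 9)
t=6: "00101110001"  (len 11)
t=7: "0101110001"  (len 10)
t=8: "101110001"  (len 9)
t=9: "011100010111"  (len 12)
t=10: "11100010111"  (len 11)
t=11: "1100010111011"  (len 13)
t=12: "10001011101110"  (len 14)
t=13: "00010111011100111"  (len 17)
t=14: "0010111011100111"  (len 16)
t=15: "010111011100111"  (len 15)
t=16: "10111011100111"  (len 14)
t=17: "01110111001110111"  (len 17)
t=18: "1110111001110111"  (len 16)
t=19: "110111001110111011"  (len 18)
t=20: "1011100111011101110"  (len 19)
t=21: "0111001110111011100111"  (len 22)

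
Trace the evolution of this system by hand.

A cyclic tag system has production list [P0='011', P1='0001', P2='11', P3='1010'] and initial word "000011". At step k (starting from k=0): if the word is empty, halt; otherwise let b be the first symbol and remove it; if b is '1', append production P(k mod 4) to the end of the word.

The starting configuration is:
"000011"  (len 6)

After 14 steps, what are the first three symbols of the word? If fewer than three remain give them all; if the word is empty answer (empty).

gen 0: "000011"  (len 6)
gen 1: "00011"  (len 5)
gen 2: "0011"  (len 4)
gen 3: "011"  (len 3)
gen 4: "11"  (len 2)
gen 5: "1011"  (len 4)
gen 6: "0110001"  (len 7)
gen 7: "110001"  (len 6)
gen 8: "100011010"  (len 9)
gen 9: "00011010011"  (len 11)
gen 10: "0011010011"  (len 10)
gen 11: "011010011"  (len 9)
gen 12: "11010011"  (len 8)
gen 13: "1010011011"  (len 10)
gen 14: "0100110110001"  (len 13)

010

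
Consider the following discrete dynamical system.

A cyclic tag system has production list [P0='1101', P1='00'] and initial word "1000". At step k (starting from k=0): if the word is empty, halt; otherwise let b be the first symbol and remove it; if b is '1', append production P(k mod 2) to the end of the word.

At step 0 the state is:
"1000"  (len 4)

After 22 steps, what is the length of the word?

10

t=0: "1000"  (len 4)
t=1: "0001101"  (len 7)
t=2: "001101"  (len 6)
t=3: "01101"  (len 5)
t=4: "1101"  (len 4)
t=5: "1011101"  (len 7)
t=6: "01110100"  (len 8)
t=7: "1110100"  (len 7)
t=8: "11010000"  (len 8)
t=9: "10100001101"  (len 11)
t=10: "010000110100"  (len 12)
t=11: "10000110100"  (len 11)
t=12: "000011010000"  (len 12)
t=13: "00011010000"  (len 11)
t=14: "0011010000"  (len 10)
t=15: "011010000"  (len 9)
t=16: "11010000"  (len 8)
t=17: "10100001101"  (len 11)
t=18: "010000110100"  (len 12)
t=19: "10000110100"  (len 11)
t=20: "000011010000"  (len 12)
t=21: "00011010000"  (len 11)
t=22: "0011010000"  (len 10)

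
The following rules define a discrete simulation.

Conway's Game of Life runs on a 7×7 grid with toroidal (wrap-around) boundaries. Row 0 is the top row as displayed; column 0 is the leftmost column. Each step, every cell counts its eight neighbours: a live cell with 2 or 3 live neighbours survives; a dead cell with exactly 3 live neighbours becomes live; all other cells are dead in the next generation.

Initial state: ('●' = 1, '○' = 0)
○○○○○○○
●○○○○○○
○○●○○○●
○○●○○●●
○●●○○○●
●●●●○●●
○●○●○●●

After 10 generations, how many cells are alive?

4

k=0  ○○○○○○○
●○○○○○○
○○●○○○●
○○●○○●●
○●●○○○●
●●●●○●●
○●○●○●●
k=1  ●○○○○○●
○○○○○○○
●●○○○●●
○○●●○●●
○○○○●○○
○○○●○○○
○●○●○●○
k=2  ●○○○○○●
○●○○○●○
●●●○●●○
○●●●○○○
○○●○●●○
○○●●○○○
●○●○●○●
k=3  ○○○○○○○
○○●○●●○
●○○○●●●
●○○○○○●
○○○○●○○
○○●○○○●
●○●○○●●
k=4  ○●○●●○○
○○○●●○○
●●○●●○○
●○○○●○○
●○○○○●●
●●○●○○●
●●○○○●●
k=5  ○●○●○○●
●●○○○●○
●●●○○●○
○○○●●○○
○○○○●●○
○○●○●○○
○○○●○●○
k=6  ○●○○○●●
○○○○●●○
●○●●○●○
○●●●○○●
○○○○○●○
○○○○○○○
○○○●○●○
k=7  ○○○○○○●
●●●●○○○
●○○○○●○
●●○●○●●
○○●○○○○
○○○○●○○
○○○○●●●
k=8  ○●●●●○●
●●●○○○○
○○○●○●○
●●●○●●○
●●●●●●●
○○○●●○○
○○○○●○●
k=9  ○○○○●○●
●○○○○●●
○○○●○●○
○○○○○○○
○○○○○○○
○●○○○○○
●○○○○○○
k=10  ○○○○○○○
●○○○○○○
○○○○●●○
○○○○○○○
○○○○○○○
○○○○○○○
●○○○○○○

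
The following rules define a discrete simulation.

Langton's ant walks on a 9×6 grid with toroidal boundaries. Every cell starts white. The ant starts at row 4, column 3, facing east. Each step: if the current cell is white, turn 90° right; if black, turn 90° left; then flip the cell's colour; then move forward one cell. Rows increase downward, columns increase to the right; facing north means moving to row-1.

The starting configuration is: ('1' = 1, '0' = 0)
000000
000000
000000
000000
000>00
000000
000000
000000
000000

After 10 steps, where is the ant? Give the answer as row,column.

3,2

0) 000000
000000
000000
000000
000>00
000000
000000
000000
000000
1) 000000
000000
000000
000000
000100
000v00
000000
000000
000000
2) 000000
000000
000000
000000
000100
00<100
000000
000000
000000
3) 000000
000000
000000
000000
00^100
001100
000000
000000
000000
4) 000000
000000
000000
000000
001>00
001100
000000
000000
000000
5) 000000
000000
000000
000^00
001000
001100
000000
000000
000000
6) 000000
000000
000000
0001>0
001000
001100
000000
000000
000000
7) 000000
000000
000000
000110
0010v0
001100
000000
000000
000000
8) 000000
000000
000000
000110
001<10
001100
000000
000000
000000
9) 000000
000000
000000
000^10
001110
001100
000000
000000
000000
10) 000000
000000
000000
00<010
001110
001100
000000
000000
000000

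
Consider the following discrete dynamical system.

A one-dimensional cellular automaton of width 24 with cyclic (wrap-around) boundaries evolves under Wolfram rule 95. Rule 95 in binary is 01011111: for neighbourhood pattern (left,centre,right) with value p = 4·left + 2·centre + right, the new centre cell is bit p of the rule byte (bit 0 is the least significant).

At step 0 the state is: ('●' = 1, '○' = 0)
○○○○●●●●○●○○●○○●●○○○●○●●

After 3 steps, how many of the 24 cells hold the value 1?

20

[0] ○○○○●●●●○●○○●○○●●○○○●○●●
[1] ●●●●●○○●○●●●●●●●●●●●●○●●
[2] ○○○○●●●●○●○○○○○○○○○○●○●○
[3] ●●●●●○○●○●●●●●●●●●●●●○●●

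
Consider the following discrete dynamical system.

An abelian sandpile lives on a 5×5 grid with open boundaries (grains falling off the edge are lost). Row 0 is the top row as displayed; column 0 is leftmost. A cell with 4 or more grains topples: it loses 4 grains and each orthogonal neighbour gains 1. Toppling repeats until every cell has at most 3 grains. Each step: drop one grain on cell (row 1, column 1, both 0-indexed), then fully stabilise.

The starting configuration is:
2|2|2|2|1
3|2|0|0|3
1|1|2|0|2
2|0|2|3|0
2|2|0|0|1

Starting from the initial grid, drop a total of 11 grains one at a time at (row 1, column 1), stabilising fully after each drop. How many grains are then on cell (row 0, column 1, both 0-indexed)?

0

t=0: 2|2|2|2|1
3|2|0|0|3
1|1|2|0|2
2|0|2|3|0
2|2|0|0|1
t=1: 2|2|2|2|1
3|3|0|0|3
1|1|2|0|2
2|0|2|3|0
2|2|0|0|1
t=2: 3|3|2|2|1
0|1|1|0|3
2|2|2|0|2
2|0|2|3|0
2|2|0|0|1
t=3: 3|3|2|2|1
0|2|1|0|3
2|2|2|0|2
2|0|2|3|0
2|2|0|0|1
t=4: 3|3|2|2|1
0|3|1|0|3
2|2|2|0|2
2|0|2|3|0
2|2|0|0|1
t=5: 0|1|3|2|1
2|1|2|0|3
2|3|2|0|2
2|0|2|3|0
2|2|0|0|1
t=6: 0|1|3|2|1
2|2|2|0|3
2|3|2|0|2
2|0|2|3|0
2|2|0|0|1
t=7: 0|1|3|2|1
2|3|2|0|3
2|3|2|0|2
2|0|2|3|0
2|2|0|0|1
t=8: 0|2|3|2|1
3|1|3|0|3
3|0|3|0|2
2|1|2|3|0
2|2|0|0|1
t=9: 0|2|3|2|1
3|2|3|0|3
3|0|3|0|2
2|1|2|3|0
2|2|0|0|1
t=10: 0|2|3|2|1
3|3|3|0|3
3|0|3|0|2
2|1|2|3|0
2|2|0|0|1
t=11: 2|0|1|3|1
1|3|2|1|3
0|3|0|1|2
3|1|3|3|0
2|2|0|0|1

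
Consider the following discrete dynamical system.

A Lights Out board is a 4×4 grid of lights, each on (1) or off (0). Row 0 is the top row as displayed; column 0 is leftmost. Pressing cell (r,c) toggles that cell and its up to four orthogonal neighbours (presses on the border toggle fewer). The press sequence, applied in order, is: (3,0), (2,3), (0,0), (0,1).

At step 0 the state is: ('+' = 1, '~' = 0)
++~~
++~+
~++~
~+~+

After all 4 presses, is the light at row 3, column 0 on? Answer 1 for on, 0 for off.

k=0  ++~~
++~+
~++~
~+~+
k=1  ++~~
++~+
+++~
+~~+
k=2  ++~~
++~~
++~+
+~~~
k=3  ~~~~
~+~~
++~+
+~~~
k=4  +++~
~~~~
++~+
+~~~

1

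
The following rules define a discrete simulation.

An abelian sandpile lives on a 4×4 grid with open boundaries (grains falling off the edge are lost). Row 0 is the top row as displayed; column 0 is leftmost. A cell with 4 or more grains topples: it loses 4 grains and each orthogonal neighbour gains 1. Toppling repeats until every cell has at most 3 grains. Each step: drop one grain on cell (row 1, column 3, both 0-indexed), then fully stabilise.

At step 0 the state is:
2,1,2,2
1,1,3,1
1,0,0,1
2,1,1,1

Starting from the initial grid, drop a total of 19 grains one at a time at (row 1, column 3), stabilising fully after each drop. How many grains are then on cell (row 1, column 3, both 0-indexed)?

1

0) 2,1,2,2
1,1,3,1
1,0,0,1
2,1,1,1
1) 2,1,2,2
1,1,3,2
1,0,0,1
2,1,1,1
2) 2,1,2,2
1,1,3,3
1,0,0,1
2,1,1,1
3) 2,1,3,3
1,2,0,1
1,0,1,2
2,1,1,1
4) 2,1,3,3
1,2,0,2
1,0,1,2
2,1,1,1
5) 2,1,3,3
1,2,0,3
1,0,1,2
2,1,1,1
6) 2,2,0,1
1,2,2,1
1,0,1,3
2,1,1,1
7) 2,2,0,1
1,2,2,2
1,0,1,3
2,1,1,1
8) 2,2,0,1
1,2,2,3
1,0,1,3
2,1,1,1
9) 2,2,0,2
1,2,3,1
1,0,2,0
2,1,1,2
10) 2,2,0,2
1,2,3,2
1,0,2,0
2,1,1,2
11) 2,2,0,2
1,2,3,3
1,0,2,0
2,1,1,2
12) 2,2,1,3
1,3,0,1
1,0,3,1
2,1,1,2
13) 2,2,1,3
1,3,0,2
1,0,3,1
2,1,1,2
14) 2,2,1,3
1,3,0,3
1,0,3,1
2,1,1,2
15) 2,2,2,0
1,3,1,1
1,0,3,2
2,1,1,2
16) 2,2,2,0
1,3,1,2
1,0,3,2
2,1,1,2
17) 2,2,2,0
1,3,1,3
1,0,3,2
2,1,1,2
18) 2,2,2,1
1,3,2,0
1,0,3,3
2,1,1,2
19) 2,2,2,1
1,3,2,1
1,0,3,3
2,1,1,2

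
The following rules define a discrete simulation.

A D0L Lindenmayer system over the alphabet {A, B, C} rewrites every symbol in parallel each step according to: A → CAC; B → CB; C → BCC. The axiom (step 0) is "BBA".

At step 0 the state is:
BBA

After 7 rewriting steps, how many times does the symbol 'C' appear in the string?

1508

[0] BBA
[1] CBCBCAC
[2] BCCCBBCCCBBCCCACBCC
[3] CBBCCBCCBCCCBCBBCCBCCBCCCBCBBCCBCCBCCCACBCCCBBCCBCC
[4] BCCCBCBBCCBCCCBBCCBCCCBBCCBCCBCCCBBCCCBCBBCCBCCCBBCCBCCCBB…CBCCCBBCCBCCCBBCCBCCBCCCACBCCCBBCCBCCBCCCBCBBCCBCCCBBCCBCC  (len 135)
[5] CBBCCBCCBCCCBBCCCBCBBCCBCCCBBCCBCCBCCCBCBBCCBCCCBBCCBCCBCC…BCCCBBCCBCCBCCCBBCCCBCBBCCBCCCBBCCBCCBCCCBCBBCCBCCCBBCCBCC  (len 355)
[6] BCCCBCBBCCBCCCBBCCBCCCBBCCBCCBCCCBCBBCCBCCBCCCBBCCCBCBBCCB…BCCCBBCCBCCBCCCBBCCCBCBBCCBCCCBBCCBCCBCCCBCBBCCBCCCBBCCBCC  (len 931)
[7] CBBCCBCCBCCCBBCCCBCBBCCBCCCBBCCBCCBCCCBCBBCCBCCCBBCCBCCBCC…BCCCBBCCBCCBCCCBBCCCBCBBCCBCCCBBCCBCCBCCCBCBBCCBCCCBBCCBCC  (len 2439)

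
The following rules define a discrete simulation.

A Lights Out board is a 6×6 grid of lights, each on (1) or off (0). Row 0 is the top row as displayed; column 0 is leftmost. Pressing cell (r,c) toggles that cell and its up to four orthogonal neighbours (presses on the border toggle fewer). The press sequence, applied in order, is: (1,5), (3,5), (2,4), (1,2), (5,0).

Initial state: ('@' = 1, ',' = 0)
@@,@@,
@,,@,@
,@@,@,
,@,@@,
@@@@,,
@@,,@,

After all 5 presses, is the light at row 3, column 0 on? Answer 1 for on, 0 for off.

t=0: @@,@@,
@,,@,@
,@@,@,
,@,@@,
@@@@,,
@@,,@,
t=1: @@,@@@
@,,@@,
,@@,@@
,@,@@,
@@@@,,
@@,,@,
t=2: @@,@@@
@,,@@,
,@@,@,
,@,@,@
@@@@,@
@@,,@,
t=3: @@,@@@
@,,@,,
,@@@,@
,@,@@@
@@@@,@
@@,,@,
t=4: @@@@@@
@@@,,,
,@,@,@
,@,@@@
@@@@,@
@@,,@,
t=5: @@@@@@
@@@,,,
,@,@,@
,@,@@@
,@@@,@
,,,,@,

0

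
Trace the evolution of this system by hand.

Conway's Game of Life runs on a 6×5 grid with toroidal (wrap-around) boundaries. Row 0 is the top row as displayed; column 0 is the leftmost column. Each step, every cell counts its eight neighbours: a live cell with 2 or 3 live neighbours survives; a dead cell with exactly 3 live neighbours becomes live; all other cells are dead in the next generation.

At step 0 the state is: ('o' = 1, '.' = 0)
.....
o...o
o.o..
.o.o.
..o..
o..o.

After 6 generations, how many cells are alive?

11

[0] .....
o...o
o.o..
.o.o.
..o..
o..o.
[1] o....
oo..o
o.oo.
.o.o.
.oooo
.....
[2] oo..o
..oo.
...o.
.....
oo.oo
ooooo
[3] .....
oooo.
..oo.
o.oo.
.....
.....
[4] .oo..
.o.oo
o....
.oooo
.....
.....
[5] oooo.
.o.oo
.....
ooooo
..oo.
.....
[6] oo.o.
.o.oo
.....
oo..o
o....
....o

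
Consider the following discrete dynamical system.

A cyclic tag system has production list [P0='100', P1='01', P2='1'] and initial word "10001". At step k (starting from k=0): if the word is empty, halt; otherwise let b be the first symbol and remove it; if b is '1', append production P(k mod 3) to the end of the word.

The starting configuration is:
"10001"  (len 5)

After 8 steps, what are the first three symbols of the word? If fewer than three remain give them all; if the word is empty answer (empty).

step 0: "10001"  (len 5)
step 1: "0001100"  (len 7)
step 2: "001100"  (len 6)
step 3: "01100"  (len 5)
step 4: "1100"  (len 4)
step 5: "10001"  (len 5)
step 6: "00011"  (len 5)
step 7: "0011"  (len 4)
step 8: "011"  (len 3)

011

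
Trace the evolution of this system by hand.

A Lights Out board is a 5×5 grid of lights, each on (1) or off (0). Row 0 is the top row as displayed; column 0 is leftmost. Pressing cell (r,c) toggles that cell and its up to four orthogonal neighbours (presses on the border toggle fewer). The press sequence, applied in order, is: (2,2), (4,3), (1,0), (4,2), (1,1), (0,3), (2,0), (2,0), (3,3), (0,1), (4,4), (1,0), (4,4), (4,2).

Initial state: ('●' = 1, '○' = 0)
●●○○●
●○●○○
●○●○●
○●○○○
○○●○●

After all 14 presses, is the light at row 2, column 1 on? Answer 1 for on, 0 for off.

0

step 0: ●●○○●
●○●○○
●○●○●
○●○○○
○○●○●
step 1: ●●○○●
●○○○○
●●○●●
○●●○○
○○●○●
step 2: ●●○○●
●○○○○
●●○●●
○●●●○
○○○●○
step 3: ○●○○●
○●○○○
○●○●●
○●●●○
○○○●○
step 4: ○●○○●
○●○○○
○●○●●
○●○●○
○●●○○
step 5: ○○○○●
●○●○○
○○○●●
○●○●○
○●●○○
step 6: ○○●●○
●○●●○
○○○●●
○●○●○
○●●○○
step 7: ○○●●○
○○●●○
●●○●●
●●○●○
○●●○○
step 8: ○○●●○
●○●●○
○○○●●
○●○●○
○●●○○
step 9: ○○●●○
●○●●○
○○○○●
○●●○●
○●●●○
step 10: ●●○●○
●●●●○
○○○○●
○●●○●
○●●●○
step 11: ●●○●○
●●●●○
○○○○●
○●●○○
○●●○●
step 12: ○●○●○
○○●●○
●○○○●
○●●○○
○●●○●
step 13: ○●○●○
○○●●○
●○○○●
○●●○●
○●●●○
step 14: ○●○●○
○○●●○
●○○○●
○●○○●
○○○○○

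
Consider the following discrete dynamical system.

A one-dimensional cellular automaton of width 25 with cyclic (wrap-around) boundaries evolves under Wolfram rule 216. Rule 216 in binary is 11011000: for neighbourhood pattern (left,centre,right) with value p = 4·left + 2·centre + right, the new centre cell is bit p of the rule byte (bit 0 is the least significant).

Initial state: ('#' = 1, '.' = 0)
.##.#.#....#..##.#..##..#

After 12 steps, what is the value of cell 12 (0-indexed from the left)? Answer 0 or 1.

1

gen 0: .##.#.#....#..##.#..##..#
gen 1: .##....#....#.##..#.###..
gen 2: .###....#.....###...####.
gen 3: .####....#....####..#####
gen 4: .#####....#...#####.#####
gen 5: .######....#..#####.#####
gen 6: .#######....#.#####.#####
gen 7: .########.....#####.#####
gen 8: .#########....#####.#####
gen 9: .##########...#####.#####
gen 10: .###########..#####.#####
gen 11: .############.#####.#####
gen 12: .############.#####.#####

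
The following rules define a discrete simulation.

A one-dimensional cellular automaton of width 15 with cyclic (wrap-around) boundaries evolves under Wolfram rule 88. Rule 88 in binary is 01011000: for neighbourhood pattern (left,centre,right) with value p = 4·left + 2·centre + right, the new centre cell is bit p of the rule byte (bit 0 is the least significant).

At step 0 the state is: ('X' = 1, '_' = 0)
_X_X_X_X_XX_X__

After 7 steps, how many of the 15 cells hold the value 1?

4

step 0: _X_X_X_X_XX_X__
step 1: _________XX__X_
step 2: _________XXX__X
step 3: X________X_XX__
step 4: _X_________XXX_
step 5: __X________X_XX
step 6: X__X_________XX
step 7: XX__X________X_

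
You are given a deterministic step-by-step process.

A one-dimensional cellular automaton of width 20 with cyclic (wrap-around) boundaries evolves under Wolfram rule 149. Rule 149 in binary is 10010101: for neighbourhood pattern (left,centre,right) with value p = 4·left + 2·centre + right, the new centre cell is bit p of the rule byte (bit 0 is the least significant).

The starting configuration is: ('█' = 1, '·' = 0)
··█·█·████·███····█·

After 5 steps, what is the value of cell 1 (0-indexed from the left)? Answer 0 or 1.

k=0  ··█·█·████·███····█·
k=1  █·█·█··██···█·███·██
k=2  ··█·██···██·█··█···█
k=3  █·█···██····██·███·█
k=4  ··███···███·····█···
k=5  █··█·██··█·████·████

0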